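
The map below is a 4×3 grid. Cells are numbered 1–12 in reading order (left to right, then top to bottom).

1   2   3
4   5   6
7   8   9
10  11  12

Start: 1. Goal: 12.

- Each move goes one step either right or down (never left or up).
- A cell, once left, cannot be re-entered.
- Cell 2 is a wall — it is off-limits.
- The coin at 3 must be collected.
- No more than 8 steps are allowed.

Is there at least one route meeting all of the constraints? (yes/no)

Every right/down route from 1 to 3 runs into a blocked cell, so that leg cannot be completed.

no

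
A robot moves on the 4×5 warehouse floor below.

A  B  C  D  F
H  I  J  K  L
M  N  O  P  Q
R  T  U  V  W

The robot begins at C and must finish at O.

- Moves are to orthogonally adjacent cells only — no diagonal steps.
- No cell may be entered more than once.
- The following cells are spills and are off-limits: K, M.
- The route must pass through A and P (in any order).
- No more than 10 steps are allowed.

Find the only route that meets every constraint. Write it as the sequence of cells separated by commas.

The 10-move cap with required stops at A, P leaves no slack for detours.
Route from C: 2× left (reaching A), down to H, right to I, 2× down (reaching T), 2× right (reaching V), up to P, left to O — 10 moves in all.
Check: all required cells visited; 10 ≤ 10 moves.

C, B, A, H, I, N, T, U, V, P, O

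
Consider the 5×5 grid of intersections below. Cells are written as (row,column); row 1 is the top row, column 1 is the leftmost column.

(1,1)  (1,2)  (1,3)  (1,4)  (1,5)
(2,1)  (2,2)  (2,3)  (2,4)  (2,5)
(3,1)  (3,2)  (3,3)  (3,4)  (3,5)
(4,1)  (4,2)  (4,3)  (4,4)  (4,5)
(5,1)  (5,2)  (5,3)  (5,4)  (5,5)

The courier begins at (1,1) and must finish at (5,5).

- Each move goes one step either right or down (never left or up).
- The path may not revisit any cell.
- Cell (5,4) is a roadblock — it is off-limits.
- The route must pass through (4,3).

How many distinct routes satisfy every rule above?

A right/down-only route from (1,1) to (5,5) makes exactly 4 down-moves and 4 right-moves in some order.
With no other constraints that would be C(8,4) = 70 routes.
Split at (4,3) and multiply the segment counts (each segment already excludes blocked cells): (1,1)→(4,3): 10; (4,3)→(5,5): 1; product = 10.
That gives 10 routes.

10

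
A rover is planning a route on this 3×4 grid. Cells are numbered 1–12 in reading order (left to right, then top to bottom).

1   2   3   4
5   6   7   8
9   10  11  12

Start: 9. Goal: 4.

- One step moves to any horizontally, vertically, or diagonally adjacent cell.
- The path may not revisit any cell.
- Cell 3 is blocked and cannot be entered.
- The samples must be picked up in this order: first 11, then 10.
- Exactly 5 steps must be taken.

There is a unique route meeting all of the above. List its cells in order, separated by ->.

The waypoints must appear in the order 11, 10, with no cell reused.
Route from 9: up-right to 6, down-right to 11, left to 10, 2× up-right (reaching 4) — 5 moves in all.
Check: order respected (11 at step 2, 10 at step 3); 5 moves as required.

9 -> 6 -> 11 -> 10 -> 7 -> 4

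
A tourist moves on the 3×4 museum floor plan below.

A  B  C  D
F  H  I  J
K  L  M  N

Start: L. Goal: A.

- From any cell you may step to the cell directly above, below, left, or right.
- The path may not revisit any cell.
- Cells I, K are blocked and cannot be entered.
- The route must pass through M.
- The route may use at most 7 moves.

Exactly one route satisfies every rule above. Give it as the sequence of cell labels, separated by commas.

L, M, N, J, D, C, B, A

The budget equals the shortest possible length, so every move has to be on a shortest route through the required cells.
Route from L: 2× right (reaching N), 2× up (reaching D), 3× left (reaching A) — 7 moves in all.
Check: all required cells visited; 7 ≤ 7 moves.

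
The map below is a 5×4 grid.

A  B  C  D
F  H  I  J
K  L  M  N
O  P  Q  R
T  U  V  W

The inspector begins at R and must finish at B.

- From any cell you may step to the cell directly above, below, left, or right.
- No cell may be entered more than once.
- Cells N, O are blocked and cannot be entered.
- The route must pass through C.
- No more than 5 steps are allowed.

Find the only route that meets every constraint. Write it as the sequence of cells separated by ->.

R -> Q -> M -> I -> C -> B

The 5-move cap with required stops at C leaves no slack for detours.
Route from R: left 1 to Q, up 3 to C, left 1 to B — 5 moves in all.
Check: all required cells visited; 5 ≤ 5 moves.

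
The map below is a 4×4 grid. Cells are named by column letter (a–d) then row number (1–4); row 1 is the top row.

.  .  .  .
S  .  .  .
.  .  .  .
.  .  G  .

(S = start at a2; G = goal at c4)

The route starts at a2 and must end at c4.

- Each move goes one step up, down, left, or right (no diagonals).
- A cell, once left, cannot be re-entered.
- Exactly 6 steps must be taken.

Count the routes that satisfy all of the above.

14

Need simple routes of exactly 6 moves from a2 to c4 (Manhattan distance 4, so 1 moves are spent on a detour and 1 undoing it).
Branch systematically from the start, pruning whenever the remaining move budget drops below the Manhattan distance to c4 or differs from it in parity. Grouping the completions by first move — via a1: 4; via a3: 3; via b2: 7 — and summing: 4 + 3 + 7 = 14.
That gives 14 routes.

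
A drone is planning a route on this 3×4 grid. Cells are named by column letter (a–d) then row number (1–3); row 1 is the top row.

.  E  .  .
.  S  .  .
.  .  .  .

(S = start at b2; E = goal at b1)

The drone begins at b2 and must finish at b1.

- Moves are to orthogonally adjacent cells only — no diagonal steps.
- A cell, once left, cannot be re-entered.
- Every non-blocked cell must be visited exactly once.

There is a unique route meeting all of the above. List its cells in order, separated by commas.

b2, c2, c1, d1, d2, d3, c3, b3, a3, a2, a1, b1

Need to visit all 12 open cells exactly once, starting at b2 and ending at b1.
Cell a1 has only two open neighbours (a2 and b1), so the path must pass straight through it: one of those is the cell it's entered from and the other is where it exits.
Route from b2: right to c2, up to c1, right to d1, 2× down (reaching d3), 3× left (reaching a3), 2× up (reaching a1), right to b1 — 11 moves in all.
Check: all 12 open cells covered.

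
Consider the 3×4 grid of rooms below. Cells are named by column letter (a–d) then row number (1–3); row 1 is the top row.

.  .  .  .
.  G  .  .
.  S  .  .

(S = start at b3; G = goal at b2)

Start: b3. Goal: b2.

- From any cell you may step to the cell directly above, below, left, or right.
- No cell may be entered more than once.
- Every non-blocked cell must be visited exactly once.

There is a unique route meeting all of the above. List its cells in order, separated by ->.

b3 -> a3 -> a2 -> a1 -> b1 -> c1 -> d1 -> d2 -> d3 -> c3 -> c2 -> b2

Need to visit all 12 open cells exactly once, starting at b3 and ending at b2.
Route from b3: left to a3, 2× up (reaching a1), 3× right (reaching d1), 2× down (reaching d3), left to c3, up to c2, left to b2 — 11 moves in all.
Check: all 12 open cells covered.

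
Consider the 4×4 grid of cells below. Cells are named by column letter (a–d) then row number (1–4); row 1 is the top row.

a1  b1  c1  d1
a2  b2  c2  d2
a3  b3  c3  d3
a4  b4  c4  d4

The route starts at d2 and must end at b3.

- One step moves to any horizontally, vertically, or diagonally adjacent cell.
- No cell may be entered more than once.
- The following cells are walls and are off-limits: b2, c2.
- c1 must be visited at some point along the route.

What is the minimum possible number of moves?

Any route passes through c1 somewhere between d2 and b3. Summing Chebyshev distances along the two legs (d2 → c1 → b3) gives a lower bound of 1 + 2 = 3 moves.
That bound ignores the blocked cells. Measuring each leg by the fewest moves that actually steer around them (d2→c1: 1; c1→b3: 3) raises the lower bound to 4.
A route of 4 moves exists: d2 → c1 → b1 → a2 → b3.
Since 4 matches that lower bound, it is optimal.

4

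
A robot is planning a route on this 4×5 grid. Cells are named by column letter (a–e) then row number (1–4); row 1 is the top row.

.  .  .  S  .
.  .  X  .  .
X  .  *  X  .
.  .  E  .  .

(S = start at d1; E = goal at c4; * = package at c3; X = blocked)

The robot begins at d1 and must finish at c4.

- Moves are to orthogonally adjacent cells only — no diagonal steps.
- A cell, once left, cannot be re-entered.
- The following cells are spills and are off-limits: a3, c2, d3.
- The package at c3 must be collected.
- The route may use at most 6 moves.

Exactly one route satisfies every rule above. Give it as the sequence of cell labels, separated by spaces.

The 6-move cap with required stops at c3 leaves no slack for detours.
Route from d1: 2× left (reaching b1), 2× down (reaching b3), right to c3, down to c4 — 6 moves in all.
Check: all required cells visited; 6 ≤ 6 moves.

d1 c1 b1 b2 b3 c3 c4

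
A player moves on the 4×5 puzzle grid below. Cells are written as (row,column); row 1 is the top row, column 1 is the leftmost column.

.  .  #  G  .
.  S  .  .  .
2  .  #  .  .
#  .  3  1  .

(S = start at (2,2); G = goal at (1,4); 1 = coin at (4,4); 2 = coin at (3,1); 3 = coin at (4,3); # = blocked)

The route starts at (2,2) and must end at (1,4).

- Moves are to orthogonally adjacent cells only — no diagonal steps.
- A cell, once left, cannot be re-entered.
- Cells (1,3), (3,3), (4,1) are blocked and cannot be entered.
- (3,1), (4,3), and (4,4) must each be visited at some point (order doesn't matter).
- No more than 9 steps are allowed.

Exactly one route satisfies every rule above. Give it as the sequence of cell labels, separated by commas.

(2,2), (2,1), (3,1), (3,2), (4,2), (4,3), (4,4), (3,4), (2,4), (1,4)

Any route must reach (3,1), (4,3), and (4,4) and still end at (1,4) within 9 moves, so the order of the required stops is forced.
Route from (2,2): left 1 to (2,1), down 1 to (3,1), right 1 to (3,2), down 1 to (4,2), right 2 to (4,4), up 3 to (1,4) — 9 moves in all.
Check: all required cells visited; 9 ≤ 9 moves.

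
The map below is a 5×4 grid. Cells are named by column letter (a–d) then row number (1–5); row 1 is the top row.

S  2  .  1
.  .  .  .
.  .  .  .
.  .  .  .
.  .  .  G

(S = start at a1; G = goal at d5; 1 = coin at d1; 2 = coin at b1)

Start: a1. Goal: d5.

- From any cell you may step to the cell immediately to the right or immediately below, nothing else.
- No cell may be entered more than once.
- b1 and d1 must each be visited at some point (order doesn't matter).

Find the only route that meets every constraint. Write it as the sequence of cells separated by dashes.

a1 - b1 - c1 - d1 - d2 - d3 - d4 - d5

Moves only go right or down, so the column and row indices never decrease.
Route from a1: 3× right (reaching d1), 4× down (reaching d5) — 7 moves in all.
Check: all required cells visited.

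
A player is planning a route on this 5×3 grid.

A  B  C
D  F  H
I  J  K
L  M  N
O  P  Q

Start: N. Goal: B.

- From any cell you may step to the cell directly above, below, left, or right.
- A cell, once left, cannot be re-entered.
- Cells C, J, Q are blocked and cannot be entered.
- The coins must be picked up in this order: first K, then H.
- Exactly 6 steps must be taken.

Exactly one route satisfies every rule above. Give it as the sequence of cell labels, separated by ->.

N -> K -> H -> F -> D -> A -> B

The waypoints must appear in the order K, H, with no cell reused.
Route from N: up 2 to H, left 2 to D, up 1 to A, right 1 to B — 6 moves in all.
Check: order respected (K at step 1, H at step 2); 6 moves as required.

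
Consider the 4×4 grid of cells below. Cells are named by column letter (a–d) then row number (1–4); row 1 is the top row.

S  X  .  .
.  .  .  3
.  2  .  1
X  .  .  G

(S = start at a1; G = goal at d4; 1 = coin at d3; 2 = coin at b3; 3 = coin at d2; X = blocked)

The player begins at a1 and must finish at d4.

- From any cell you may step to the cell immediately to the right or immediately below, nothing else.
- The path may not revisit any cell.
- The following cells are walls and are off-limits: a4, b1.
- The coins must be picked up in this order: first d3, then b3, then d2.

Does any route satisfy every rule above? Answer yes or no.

no

b3 lies to the left of d3, so going from d3 to b3 would need a leftward move — but moves only go right/down, so d3 cannot be visited before b3.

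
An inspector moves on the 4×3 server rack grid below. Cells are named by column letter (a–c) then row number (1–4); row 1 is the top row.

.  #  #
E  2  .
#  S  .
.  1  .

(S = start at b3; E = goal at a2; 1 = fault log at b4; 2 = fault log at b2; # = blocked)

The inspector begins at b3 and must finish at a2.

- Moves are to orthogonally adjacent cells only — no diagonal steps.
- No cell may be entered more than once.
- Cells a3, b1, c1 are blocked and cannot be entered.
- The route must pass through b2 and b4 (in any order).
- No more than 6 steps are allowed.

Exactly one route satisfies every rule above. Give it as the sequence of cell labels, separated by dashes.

The 6-move cap with required stops at b2, b4 leaves no slack for detours.
Route from b3: down 1 to b4, right 1 to c4, up 2 to c2, left 2 to a2 — 6 moves in all.
Check: all required cells visited; 6 ≤ 6 moves.

b3 - b4 - c4 - c3 - c2 - b2 - a2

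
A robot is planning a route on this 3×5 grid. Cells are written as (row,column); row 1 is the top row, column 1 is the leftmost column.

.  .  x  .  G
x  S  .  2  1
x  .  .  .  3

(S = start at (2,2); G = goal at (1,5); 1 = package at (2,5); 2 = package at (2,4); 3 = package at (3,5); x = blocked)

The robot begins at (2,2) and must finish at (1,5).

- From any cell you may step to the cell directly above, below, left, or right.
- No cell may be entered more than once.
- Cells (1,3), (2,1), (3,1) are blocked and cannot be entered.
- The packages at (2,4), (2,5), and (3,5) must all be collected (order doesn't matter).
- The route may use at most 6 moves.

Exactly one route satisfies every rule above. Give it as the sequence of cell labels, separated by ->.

Any route must reach (2,4), (2,5), and (3,5) and still end at (1,5) within 6 moves, so the order of the required stops is forced.
Route from (2,2): 2× right (reaching (2,4)), down to (3,4), right to (3,5), 2× up (reaching (1,5)) — 6 moves in all.
Check: all required cells visited; 6 ≤ 6 moves.

(2,2) -> (2,3) -> (2,4) -> (3,4) -> (3,5) -> (2,5) -> (1,5)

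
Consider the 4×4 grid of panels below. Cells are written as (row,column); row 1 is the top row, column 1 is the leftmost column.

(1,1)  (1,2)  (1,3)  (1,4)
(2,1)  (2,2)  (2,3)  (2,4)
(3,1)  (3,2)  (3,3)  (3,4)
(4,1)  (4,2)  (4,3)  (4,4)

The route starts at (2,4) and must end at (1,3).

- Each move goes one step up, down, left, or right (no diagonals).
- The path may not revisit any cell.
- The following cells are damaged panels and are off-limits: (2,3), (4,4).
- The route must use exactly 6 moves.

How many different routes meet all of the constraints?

1

Need simple routes of exactly 6 moves from (2,4) to (1,3) (Manhattan distance 2, so 2 moves are spent on a detour and 2 undoing it).
Enumerating: (2,4) (3,4) (3,3) (3,2) (2,2) (1,2) (1,3).
That gives 1 route.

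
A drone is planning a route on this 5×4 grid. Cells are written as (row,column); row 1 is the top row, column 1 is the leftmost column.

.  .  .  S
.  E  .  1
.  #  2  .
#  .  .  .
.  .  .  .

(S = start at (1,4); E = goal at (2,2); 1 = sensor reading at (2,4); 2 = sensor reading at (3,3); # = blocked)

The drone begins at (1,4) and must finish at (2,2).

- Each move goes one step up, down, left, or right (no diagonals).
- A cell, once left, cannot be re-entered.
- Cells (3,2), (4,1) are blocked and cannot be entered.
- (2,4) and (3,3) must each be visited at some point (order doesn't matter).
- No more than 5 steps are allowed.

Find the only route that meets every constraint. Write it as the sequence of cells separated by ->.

(1,4) -> (2,4) -> (3,4) -> (3,3) -> (2,3) -> (2,2)

The 5-move cap with required stops at (2,4), (3,3) leaves no slack for detours.
Route from (1,4): down 2 to (3,4), left 1 to (3,3), up 1 to (2,3), left 1 to (2,2) — 5 moves in all.
Check: all required cells visited; 5 ≤ 5 moves.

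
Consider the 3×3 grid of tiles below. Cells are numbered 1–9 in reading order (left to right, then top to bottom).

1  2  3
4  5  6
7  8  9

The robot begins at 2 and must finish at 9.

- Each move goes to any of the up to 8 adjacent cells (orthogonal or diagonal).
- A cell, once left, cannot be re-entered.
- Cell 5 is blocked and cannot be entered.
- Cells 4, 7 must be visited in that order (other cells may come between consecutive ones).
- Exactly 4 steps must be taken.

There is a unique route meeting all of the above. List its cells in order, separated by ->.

The waypoints must appear in the order 4, 7, with no cell reused.
Route from 2: down-left 1 to 4, down 1 to 7, right 2 to 9 — 4 moves in all.
Check: order respected (4 at step 1, 7 at step 2); 4 moves as required.

2 -> 4 -> 7 -> 8 -> 9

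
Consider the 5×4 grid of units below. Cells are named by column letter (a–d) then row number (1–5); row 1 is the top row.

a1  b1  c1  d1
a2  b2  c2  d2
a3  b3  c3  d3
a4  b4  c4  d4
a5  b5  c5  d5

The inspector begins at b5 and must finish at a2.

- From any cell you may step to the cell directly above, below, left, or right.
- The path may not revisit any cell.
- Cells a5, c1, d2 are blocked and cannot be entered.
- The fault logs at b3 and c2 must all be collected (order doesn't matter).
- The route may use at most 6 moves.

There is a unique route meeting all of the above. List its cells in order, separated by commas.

Any route must reach b3 and c2 and still end at a2 within 6 moves, so the order of the required stops is forced.
Route from b5: up 2 to b3, right 1 to c3, up 1 to c2, left 2 to a2 — 6 moves in all.
Check: all required cells visited; 6 ≤ 6 moves.

b5, b4, b3, c3, c2, b2, a2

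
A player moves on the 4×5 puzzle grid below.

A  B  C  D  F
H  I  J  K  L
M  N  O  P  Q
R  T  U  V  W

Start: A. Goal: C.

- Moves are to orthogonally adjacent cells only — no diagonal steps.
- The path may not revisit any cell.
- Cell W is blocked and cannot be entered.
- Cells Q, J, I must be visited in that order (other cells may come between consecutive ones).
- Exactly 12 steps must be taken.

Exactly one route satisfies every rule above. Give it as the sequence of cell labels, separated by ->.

The waypoints must appear in the order Q, J, I, with no cell reused.
Route from A: down 2 to M, right 4 to Q, up 1 to L, left 3 to I, up 1 to B, right 1 to C — 12 moves in all.
Check: order respected (Q at step 6, J at step 9, I at step 10); 12 moves as required.

A -> H -> M -> N -> O -> P -> Q -> L -> K -> J -> I -> B -> C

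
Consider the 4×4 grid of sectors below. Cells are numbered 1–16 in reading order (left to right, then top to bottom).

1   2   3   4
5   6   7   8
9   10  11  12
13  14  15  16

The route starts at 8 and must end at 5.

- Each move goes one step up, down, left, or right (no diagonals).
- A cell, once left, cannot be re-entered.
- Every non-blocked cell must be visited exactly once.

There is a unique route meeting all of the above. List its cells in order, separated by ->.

8 -> 4 -> 3 -> 7 -> 11 -> 12 -> 16 -> 15 -> 14 -> 13 -> 9 -> 10 -> 6 -> 2 -> 1 -> 5

Need to visit all 16 open cells exactly once, starting at 8 and ending at 5.
Cell 13 has only two open neighbours (9 and 14), so the path must pass straight through it: one of those is the cell it's entered from and the other is where it exits.
Route from 8: up to 4, left to 3, 2× down (reaching 11), right to 12, down to 16, 3× left (reaching 13), up to 9, right to 10, 2× up (reaching 2), left to 1, down to 5 — 15 moves in all.
Check: all 16 open cells covered.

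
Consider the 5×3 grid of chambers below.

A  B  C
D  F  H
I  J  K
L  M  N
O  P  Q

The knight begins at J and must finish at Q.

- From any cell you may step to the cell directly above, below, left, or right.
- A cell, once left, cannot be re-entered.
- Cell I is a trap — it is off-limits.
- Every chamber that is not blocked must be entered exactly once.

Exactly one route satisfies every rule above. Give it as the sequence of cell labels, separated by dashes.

J - F - D - A - B - C - H - K - N - M - L - O - P - Q

Need to visit all 14 open cells exactly once, starting at J and ending at Q.
Route from J: up 1 to F, left 1 to D, up 1 to A, right 2 to C, down 3 to N, left 2 to L, down 1 to O, right 2 to Q — 13 moves in all.
Check: all 14 open cells covered.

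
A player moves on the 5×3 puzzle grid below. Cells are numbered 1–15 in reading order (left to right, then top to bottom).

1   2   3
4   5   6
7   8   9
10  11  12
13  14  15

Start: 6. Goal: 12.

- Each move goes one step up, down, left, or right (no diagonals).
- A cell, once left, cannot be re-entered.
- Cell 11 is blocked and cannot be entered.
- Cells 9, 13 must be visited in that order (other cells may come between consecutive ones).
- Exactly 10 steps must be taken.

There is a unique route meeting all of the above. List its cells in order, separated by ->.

The waypoints must appear in the order 9, 13, with no cell reused.
Route from 6: down 1 to 9, left 1 to 8, up 1 to 5, left 1 to 4, down 3 to 13, right 2 to 15, up 1 to 12 — 10 moves in all.
Check: order respected (9 at step 1, 13 at step 7); 10 moves as required.

6 -> 9 -> 8 -> 5 -> 4 -> 7 -> 10 -> 13 -> 14 -> 15 -> 12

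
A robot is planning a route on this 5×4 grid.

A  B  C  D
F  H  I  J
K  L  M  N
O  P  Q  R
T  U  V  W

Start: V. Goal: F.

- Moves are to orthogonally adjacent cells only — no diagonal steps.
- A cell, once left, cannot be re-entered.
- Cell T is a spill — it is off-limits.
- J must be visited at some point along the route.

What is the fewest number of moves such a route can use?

7

Any route passes through J somewhere between V and F. Summing Manhattan distances along the two legs (V → J → F) gives a lower bound of 4 + 3 = 7 moves.
A route of 7 moves achieves this: V → Q → M → N → J → I → H → F.
Since 7 matches the lower bound, it is optimal.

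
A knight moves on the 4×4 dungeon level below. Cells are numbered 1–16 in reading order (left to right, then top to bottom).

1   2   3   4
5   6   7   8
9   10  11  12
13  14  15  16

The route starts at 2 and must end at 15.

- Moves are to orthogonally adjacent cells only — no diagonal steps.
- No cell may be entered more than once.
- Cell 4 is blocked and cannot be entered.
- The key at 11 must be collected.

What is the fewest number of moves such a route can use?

4

Any route passes through 11 somewhere between 2 and 15. Summing Manhattan distances along the two legs (2 → 11 → 15) gives a lower bound of 3 + 1 = 4 moves.
A route of 4 moves achieves this: 2 → 6 → 10 → 11 → 15.
Since 4 matches the lower bound, it is optimal.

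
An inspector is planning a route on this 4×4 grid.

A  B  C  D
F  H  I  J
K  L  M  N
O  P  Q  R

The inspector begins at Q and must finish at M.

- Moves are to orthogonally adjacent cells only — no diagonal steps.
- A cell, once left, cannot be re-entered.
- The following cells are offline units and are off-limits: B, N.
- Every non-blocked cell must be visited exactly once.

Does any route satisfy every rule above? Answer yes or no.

no

Cell A has only one open neighbour but is neither the start nor the goal, so a Hamiltonian route would have to both enter and leave it through the same neighbour — impossible without revisiting.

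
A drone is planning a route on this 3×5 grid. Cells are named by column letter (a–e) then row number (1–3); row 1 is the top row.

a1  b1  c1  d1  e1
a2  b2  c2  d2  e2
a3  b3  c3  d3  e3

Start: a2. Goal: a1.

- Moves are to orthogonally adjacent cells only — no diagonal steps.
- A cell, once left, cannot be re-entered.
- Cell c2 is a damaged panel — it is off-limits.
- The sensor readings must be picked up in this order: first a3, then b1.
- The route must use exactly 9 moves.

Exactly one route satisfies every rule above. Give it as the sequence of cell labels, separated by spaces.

The waypoints must appear in the order a3, b1, with no cell reused.
Route from a2: down 1 to a3, right 3 to d3, up 2 to d1, left 3 to a1 — 9 moves in all.
Check: order respected (a3 at step 1, b1 at step 8); 9 moves as required.

a2 a3 b3 c3 d3 d2 d1 c1 b1 a1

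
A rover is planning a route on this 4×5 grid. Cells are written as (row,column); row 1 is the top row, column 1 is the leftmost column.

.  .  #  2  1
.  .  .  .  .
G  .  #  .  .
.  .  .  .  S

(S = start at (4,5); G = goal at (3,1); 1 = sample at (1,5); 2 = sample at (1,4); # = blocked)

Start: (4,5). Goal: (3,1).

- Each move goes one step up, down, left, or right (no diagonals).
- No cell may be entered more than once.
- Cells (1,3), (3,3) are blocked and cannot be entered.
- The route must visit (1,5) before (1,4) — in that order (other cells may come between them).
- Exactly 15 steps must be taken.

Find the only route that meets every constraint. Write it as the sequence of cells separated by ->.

The waypoints must appear in the order (1,5), (1,4), with no cell reused.
Route from (4,5): up 3 to (1,5), left 1 to (1,4), down 3 to (4,4), left 2 to (4,2), up 3 to (1,2), left 1 to (1,1), down 2 to (3,1) — 15 moves in all.
Check: order respected (1 at step 3, 2 at step 4); 15 moves as required.

(4,5) -> (3,5) -> (2,5) -> (1,5) -> (1,4) -> (2,4) -> (3,4) -> (4,4) -> (4,3) -> (4,2) -> (3,2) -> (2,2) -> (1,2) -> (1,1) -> (2,1) -> (3,1)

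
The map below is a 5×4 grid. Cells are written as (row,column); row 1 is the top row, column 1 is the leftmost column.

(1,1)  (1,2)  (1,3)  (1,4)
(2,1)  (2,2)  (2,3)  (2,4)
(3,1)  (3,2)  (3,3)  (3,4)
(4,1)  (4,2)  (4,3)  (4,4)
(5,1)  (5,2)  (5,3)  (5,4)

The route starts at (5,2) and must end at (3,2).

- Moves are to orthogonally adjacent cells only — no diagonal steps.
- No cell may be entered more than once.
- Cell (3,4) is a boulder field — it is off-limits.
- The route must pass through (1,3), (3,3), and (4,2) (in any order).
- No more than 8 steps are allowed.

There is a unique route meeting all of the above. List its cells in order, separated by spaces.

(5,2) (4,2) (4,3) (3,3) (2,3) (1,3) (1,2) (2,2) (3,2)

The budget equals the shortest possible length, so every move has to be on a shortest route through the required cells.
Route from (5,2): up 1 to (4,2), right 1 to (4,3), up 3 to (1,3), left 1 to (1,2), down 2 to (3,2) — 8 moves in all.
Check: all required cells visited; 8 ≤ 8 moves.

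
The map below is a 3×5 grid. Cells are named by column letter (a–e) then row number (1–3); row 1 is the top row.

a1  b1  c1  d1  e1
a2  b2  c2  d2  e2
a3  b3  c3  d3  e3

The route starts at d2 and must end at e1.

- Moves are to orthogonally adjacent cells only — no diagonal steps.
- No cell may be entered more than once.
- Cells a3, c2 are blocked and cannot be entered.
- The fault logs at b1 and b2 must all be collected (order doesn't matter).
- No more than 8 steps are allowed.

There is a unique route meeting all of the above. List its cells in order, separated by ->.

The budget equals the shortest possible length, so every move has to be on a shortest route through the required cells.
Route from d2: down 1 to d3, left 2 to b3, up 2 to b1, right 3 to e1 — 8 moves in all.
Check: all required cells visited; 8 ≤ 8 moves.

d2 -> d3 -> c3 -> b3 -> b2 -> b1 -> c1 -> d1 -> e1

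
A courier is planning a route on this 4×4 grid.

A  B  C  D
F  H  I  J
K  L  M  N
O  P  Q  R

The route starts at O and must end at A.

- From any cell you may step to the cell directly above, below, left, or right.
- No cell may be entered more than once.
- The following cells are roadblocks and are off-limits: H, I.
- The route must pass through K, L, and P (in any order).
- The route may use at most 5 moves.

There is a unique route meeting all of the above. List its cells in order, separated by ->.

O -> P -> L -> K -> F -> A

The 5-move cap with required stops at K, L, P leaves no slack for detours.
Route from O: right to P, up to L, left to K, 2× up (reaching A) — 5 moves in all.
Check: all required cells visited; 5 ≤ 5 moves.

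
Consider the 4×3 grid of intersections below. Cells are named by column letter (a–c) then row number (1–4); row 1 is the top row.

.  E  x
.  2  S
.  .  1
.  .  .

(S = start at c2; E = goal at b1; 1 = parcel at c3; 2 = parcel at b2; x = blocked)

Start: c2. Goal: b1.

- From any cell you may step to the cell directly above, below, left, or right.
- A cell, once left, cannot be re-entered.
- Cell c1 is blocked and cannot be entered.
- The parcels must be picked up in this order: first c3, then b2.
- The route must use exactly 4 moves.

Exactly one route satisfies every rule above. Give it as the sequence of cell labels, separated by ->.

c2 -> c3 -> b3 -> b2 -> b1

The waypoints must appear in the order c3, b2, with no cell reused.
Route from c2: down 1 to c3, left 1 to b3, up 2 to b1 — 4 moves in all.
Check: order respected (1 at step 1, 2 at step 3); 4 moves as required.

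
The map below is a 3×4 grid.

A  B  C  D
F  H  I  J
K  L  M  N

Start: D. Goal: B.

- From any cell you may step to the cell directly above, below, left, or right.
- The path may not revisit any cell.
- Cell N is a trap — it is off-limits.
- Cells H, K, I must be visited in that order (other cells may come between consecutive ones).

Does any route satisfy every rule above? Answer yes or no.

no

Ignoring the required order, 4 revisit-free routes from D to B pass through all of H, K, and I; the waypoint orders that occur are I → K → H (2); I → H → K (2) — never H → K → I.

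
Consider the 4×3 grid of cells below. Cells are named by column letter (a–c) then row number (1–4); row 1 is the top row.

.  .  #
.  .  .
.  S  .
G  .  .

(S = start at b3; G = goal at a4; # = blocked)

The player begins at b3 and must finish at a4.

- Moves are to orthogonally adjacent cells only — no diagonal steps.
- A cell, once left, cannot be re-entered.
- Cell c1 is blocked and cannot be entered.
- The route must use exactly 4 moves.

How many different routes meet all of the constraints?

Need simple routes of exactly 4 moves from b3 to a4 (Manhattan distance 2, so 1 moves are spent on a detour and 1 undoing it).
Enumerating: b3 b2 a2 a3 a4 | b3 c3 c4 b4 a4.
That gives 2 routes.

2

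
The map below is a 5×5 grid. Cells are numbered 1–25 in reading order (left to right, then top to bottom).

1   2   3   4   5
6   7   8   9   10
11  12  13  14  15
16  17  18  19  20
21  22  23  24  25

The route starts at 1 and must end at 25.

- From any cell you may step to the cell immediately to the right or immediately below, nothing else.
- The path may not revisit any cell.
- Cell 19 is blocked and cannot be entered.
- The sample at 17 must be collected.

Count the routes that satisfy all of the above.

8

A right/down-only route from 1 to 25 makes exactly 4 down-moves and 4 right-moves in some order.
With no other constraints that would be C(8,4) = 70 routes.
Split at 17 and multiply the segment counts (each segment already excludes blocked cells): 1→17: 4; 17→25: 2; product = 8.
That gives 8 routes.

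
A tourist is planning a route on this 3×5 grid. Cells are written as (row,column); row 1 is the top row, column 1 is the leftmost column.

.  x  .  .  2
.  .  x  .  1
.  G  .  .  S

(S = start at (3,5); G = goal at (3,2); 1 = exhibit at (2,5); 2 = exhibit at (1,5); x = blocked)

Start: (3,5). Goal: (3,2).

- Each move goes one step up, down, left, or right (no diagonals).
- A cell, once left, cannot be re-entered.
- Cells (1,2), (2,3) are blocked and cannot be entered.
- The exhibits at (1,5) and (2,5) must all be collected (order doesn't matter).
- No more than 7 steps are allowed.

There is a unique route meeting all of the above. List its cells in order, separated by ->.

The budget equals the shortest possible length, so every move has to be on a shortest route through the required cells.
Route from (3,5): up 2 to (1,5), left 1 to (1,4), down 2 to (3,4), left 2 to (3,2) — 7 moves in all.
Check: all required cells visited; 7 ≤ 7 moves.

(3,5) -> (2,5) -> (1,5) -> (1,4) -> (2,4) -> (3,4) -> (3,3) -> (3,2)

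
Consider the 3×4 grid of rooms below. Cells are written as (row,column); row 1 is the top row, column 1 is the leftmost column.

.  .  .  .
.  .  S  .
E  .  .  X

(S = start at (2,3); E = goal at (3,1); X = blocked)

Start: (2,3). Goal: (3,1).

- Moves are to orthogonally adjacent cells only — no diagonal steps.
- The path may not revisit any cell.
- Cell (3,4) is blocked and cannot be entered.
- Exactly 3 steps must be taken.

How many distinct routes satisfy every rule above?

3

Need simple routes of exactly 3 moves from (2,3) to (3,1) (Manhattan distance 3, so 0 moves are spent on a detour and 0 undoing it).
Enumerating: (2,3) (3,3) (3,2) (3,1) | (2,3) (2,2) (3,2) (3,1) | (2,3) (2,2) (2,1) (3,1).
That gives 3 routes.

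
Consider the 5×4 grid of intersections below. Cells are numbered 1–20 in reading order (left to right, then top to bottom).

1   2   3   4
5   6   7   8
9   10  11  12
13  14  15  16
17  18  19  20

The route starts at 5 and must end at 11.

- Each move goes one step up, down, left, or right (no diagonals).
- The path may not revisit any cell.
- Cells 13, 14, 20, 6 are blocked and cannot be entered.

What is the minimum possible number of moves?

3

The Manhattan distance from 5 to 11 is |2−3| + |1−3| = 3, so at least 3 moves are needed.
A route of 3 moves achieves this: 5 → 9 → 10 → 11.
Since 3 matches the lower bound, it is optimal.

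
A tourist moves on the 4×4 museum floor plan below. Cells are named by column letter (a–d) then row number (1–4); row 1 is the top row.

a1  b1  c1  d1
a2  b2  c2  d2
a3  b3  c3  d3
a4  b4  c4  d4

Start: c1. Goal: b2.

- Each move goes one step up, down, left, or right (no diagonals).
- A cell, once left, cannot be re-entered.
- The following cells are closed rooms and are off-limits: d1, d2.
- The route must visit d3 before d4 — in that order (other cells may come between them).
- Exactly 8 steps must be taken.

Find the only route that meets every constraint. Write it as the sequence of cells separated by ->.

c1 -> c2 -> c3 -> d3 -> d4 -> c4 -> b4 -> b3 -> b2

The waypoints must appear in the order d3, d4, with no cell reused.
Route from c1: 2× down (reaching c3), right to d3, down to d4, 2× left (reaching b4), 2× up (reaching b2) — 8 moves in all.
Check: order respected (d3 at step 3, d4 at step 4); 8 moves as required.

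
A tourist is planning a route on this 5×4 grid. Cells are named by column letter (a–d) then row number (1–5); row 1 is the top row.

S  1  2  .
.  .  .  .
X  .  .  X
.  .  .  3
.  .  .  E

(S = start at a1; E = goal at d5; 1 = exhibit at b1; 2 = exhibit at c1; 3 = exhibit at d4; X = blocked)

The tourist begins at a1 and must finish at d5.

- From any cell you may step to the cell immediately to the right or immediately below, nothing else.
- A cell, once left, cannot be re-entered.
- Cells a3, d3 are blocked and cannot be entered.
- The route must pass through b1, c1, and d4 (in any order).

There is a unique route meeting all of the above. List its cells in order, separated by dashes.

Moves only go right or down, so the column and row indices never decrease.
Route from a1: right 2 to c1, down 3 to c4, right 1 to d4, down 1 to d5 — 7 moves in all.
Check: all required cells visited.

a1 - b1 - c1 - c2 - c3 - c4 - d4 - d5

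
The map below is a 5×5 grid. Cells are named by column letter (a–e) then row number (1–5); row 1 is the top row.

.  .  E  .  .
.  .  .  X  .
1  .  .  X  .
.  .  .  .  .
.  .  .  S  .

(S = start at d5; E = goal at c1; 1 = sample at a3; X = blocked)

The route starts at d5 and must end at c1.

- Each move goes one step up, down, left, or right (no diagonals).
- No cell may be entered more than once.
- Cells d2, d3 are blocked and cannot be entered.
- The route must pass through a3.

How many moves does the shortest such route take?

Any route passes through a3 somewhere between d5 and c1. Summing Manhattan distances along the two legs (d5 → a3 → c1) gives a lower bound of 5 + 4 = 9 moves.
A route of 9 moves achieves this: d5 → d4 → c4 → c3 → b3 → a3 → a2 → a1 → b1 → c1.
Since 9 matches the lower bound, it is optimal.

9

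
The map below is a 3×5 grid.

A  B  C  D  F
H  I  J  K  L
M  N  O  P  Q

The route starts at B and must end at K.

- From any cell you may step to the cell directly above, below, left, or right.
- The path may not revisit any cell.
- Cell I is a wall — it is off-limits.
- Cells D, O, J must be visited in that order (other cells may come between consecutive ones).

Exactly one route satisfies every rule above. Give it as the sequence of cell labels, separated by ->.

The waypoints must appear in the order D, O, J, with no cell reused.
Route from B: 3× right (reaching F), 2× down (reaching Q), 2× left (reaching O), up to J, right to K — 9 moves in all.
Check: order respected (D at step 2, O at step 7, J at step 8).

B -> C -> D -> F -> L -> Q -> P -> O -> J -> K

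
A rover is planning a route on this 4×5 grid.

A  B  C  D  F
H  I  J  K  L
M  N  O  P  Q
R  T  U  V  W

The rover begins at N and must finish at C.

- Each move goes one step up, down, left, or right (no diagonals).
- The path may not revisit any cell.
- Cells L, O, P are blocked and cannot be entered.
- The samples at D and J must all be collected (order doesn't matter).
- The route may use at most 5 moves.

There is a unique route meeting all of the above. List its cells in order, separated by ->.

The budget equals the shortest possible length, so every move has to be on a shortest route through the required cells.
Route from N: up 1 to I, right 2 to K, up 1 to D, left 1 to C — 5 moves in all.
Check: all required cells visited; 5 ≤ 5 moves.

N -> I -> J -> K -> D -> C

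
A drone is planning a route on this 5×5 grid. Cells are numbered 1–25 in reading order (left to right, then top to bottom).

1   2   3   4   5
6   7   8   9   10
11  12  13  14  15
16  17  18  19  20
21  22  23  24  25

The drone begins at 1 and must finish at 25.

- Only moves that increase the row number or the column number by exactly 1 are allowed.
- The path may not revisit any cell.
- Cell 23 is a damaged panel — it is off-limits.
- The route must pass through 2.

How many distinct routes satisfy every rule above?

30

A right/down-only route from 1 to 25 makes exactly 4 down-moves and 4 right-moves in some order.
With no other constraints that would be C(8,4) = 70 routes.
Split at 2 and multiply the segment counts (each segment already excludes blocked cells): 1→2: 1; 2→25: 30; product = 30.
That gives 30 routes.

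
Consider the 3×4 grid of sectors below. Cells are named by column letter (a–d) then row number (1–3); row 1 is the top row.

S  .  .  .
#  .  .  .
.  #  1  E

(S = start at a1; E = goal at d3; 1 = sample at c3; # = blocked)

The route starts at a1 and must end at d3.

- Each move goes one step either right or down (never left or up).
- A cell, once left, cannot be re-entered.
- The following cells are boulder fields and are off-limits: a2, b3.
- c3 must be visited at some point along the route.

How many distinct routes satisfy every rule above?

2

A right/down-only route from a1 to d3 makes exactly 2 down-moves and 3 right-moves in some order.
With no other constraints that would be C(5,2) = 10 routes.
Split at c3 and multiply the segment counts (each segment already excludes blocked cells): a1→c3: 2; c3→d3: 1; product = 2.
That gives 2 routes.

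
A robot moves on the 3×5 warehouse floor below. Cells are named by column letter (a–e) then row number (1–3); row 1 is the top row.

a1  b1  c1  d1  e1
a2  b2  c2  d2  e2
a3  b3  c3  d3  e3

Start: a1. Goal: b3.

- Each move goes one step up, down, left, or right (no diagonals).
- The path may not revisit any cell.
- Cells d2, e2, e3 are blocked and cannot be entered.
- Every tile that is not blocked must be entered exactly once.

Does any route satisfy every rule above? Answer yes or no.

Cell e1 has only one open neighbour but is neither the start nor the goal, so a Hamiltonian route would have to both enter and leave it through the same neighbour — impossible without revisiting.

no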